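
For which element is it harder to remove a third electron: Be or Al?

Be

IE_3 is the cost of taking one more electron from the +2 cation: Be²⁺ is the bare [He] core; Al²⁺ still has 1 valence electron.
Core electrons are held far more tightly than valence electrons, so Be tops the IE_3 order.
Tabulated IE_3 (kJ/mol): Be 14849, Al 2745.
So the third ionization energies run Al < Be.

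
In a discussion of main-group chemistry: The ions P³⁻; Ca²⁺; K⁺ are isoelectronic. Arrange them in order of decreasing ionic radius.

All of these have 18 electrons, so size is governed by nuclear charge alone: the more protons, the stronger the pull on the same electron cloud, and the smaller the ion.
Nuclear charges: Ca²⁺ (Z=20), K⁺ (Z=19), P³⁻ (Z=15).
Largest to smallest: P³⁻ > K⁺ > Ca²⁺.

P³⁻ > K⁺ > Ca²⁺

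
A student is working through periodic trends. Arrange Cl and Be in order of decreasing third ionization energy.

After 2 electrons have been removed, what remains? Cl²⁺ still has 5 valence electrons; Be²⁺ is the bare [He] core.
Breaking into a closed-shell core is much more expensive than removing a leftover valence electron — Be has the largest IE_3 here.
The numbers (kJ/mol): Cl 3822, Be 14849.
Hence IE_3: Cl < Be.

Be > Cl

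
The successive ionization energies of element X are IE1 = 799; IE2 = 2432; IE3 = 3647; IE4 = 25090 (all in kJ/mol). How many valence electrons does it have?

Look for the largest jump between consecutive ionization energies: IE4/IE3 ≈ 6.9, far larger than any earlier ratio.
That jump marks the point where a core electron is being removed. So the atom has 3 valence electrons.

3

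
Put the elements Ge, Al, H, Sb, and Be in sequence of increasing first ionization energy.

Removing the outermost electron gets harder across a period and easier down a group.
These sit on a diagonal, where the across-period and down-group effects partly cancel.
Ge > Al: the two effects oppose for this pair; the across-period effect wins (762 vs 578 kJ/mol).
Sb > Ge: the two effects oppose for this pair; the across-period effect wins (831 vs 762 kJ/mol).
Be > Sb: the two effects oppose for this pair; the down-group effect wins (900 vs 831 kJ/mol).
H > Be: period and group pull opposite ways; the down-group shift dominates (1312 vs 900 kJ/mol).
Approximate values (kJ/mol): H 1312, Be 900, Al 578, Ge 762, Sb 831.
So from lowest to highest: Al < Ge < Sb < Be < H.

Al < Ge < Sb < Be < H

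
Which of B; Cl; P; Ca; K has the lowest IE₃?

P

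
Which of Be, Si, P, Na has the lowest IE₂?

After 1 electron has been removed, what remains? Be⁺ still has 1 valence electron; Si⁺ still has 3 valence electrons; P⁺ still has 4 valence electrons; Na⁺ is the bare [Ne] core.
Core electrons are held far more tightly than valence electrons, so Na tops the IE_2 order.
Valence configurations: Be⁺ [He]2s¹, Si⁺ [Ne]3s²3p¹, P⁺ [Ne]3s²3p².
The numbers (kJ/mol): Be 1757, Si 1577, P 1907, Na 4562.
Hence IE_2: Si < Be < P < Na.

Si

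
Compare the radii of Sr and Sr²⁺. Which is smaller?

Forming Sr²⁺ removes 2 electrons from Sr. Fewer electrons for the same nuclear charge means less shielding and a higher Z_eff on the remaining electrons, and for main-group metals the entire outer shell is lost.
A cation is smaller than its parent atom: Sr²⁺ < Sr.

Sr²⁺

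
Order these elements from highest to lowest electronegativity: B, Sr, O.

O > B > Sr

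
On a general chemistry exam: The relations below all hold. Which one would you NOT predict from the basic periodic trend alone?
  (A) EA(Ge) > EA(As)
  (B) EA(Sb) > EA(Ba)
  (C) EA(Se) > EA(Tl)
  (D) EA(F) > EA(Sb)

(A)

The general trend: electron affinity increases across a period and decreases down a group.
(A) Ge (period 4, group 14) vs As (period 4, group 15): the stated order contradicts the simple trend.
(B) Sb (period 5, group 15) vs Ba (period 6, group 2): the stated order agrees with the simple trend.
(C) Se (period 4, group 16) vs Tl (period 6, group 13): the stated order agrees with the simple trend.
(D) F (period 2, group 17) vs Sb (period 5, group 15): the stated order agrees with the simple trend.
The exception is (A): adding an electron to As's half-filled 4p³ is unfavourable, so Ge (4p²) has the more exothermic EA.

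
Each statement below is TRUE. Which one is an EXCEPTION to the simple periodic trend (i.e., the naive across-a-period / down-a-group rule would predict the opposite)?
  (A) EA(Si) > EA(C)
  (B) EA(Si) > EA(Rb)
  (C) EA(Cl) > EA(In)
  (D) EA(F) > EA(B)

(A)

The general trend: electron affinity increases across a period and decreases down a group.
(A) Si (period 3, group 14) vs C (period 2, group 14): the stated order contradicts the simple trend.
(B) Si (period 3, group 14) vs Rb (period 5, group 1): the stated order agrees with the simple trend.
(C) Cl (period 3, group 17) vs In (period 5, group 13): the stated order agrees with the simple trend.
(D) F (period 2, group 17) vs B (period 2, group 13): the stated order agrees with the simple trend.
The exception is (A): Si's larger, more diffuse 3p orbitals accept an added electron slightly more readily than C's compact 2p.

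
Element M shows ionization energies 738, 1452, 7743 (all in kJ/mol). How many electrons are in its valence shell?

2

Look for the largest jump between consecutive ionization energies: IE3/IE2 ≈ 5.3, far larger than any earlier ratio.
That jump marks the point where a core electron is being removed. So the atom has 2 valence electrons.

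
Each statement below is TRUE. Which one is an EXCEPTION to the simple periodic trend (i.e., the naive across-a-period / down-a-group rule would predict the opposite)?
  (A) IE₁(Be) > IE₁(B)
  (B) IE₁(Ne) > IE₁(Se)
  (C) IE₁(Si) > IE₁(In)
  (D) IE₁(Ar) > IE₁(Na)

The general trend: IE₁ increases across a period and decreases down a group.
(A) Be (period 2, group 2) vs B (period 2, group 13): the stated order contradicts the simple trend.
(B) Ne (period 2, group 18) vs Se (period 4, group 16): the stated order agrees with the simple trend.
(C) Si (period 3, group 14) vs In (period 5, group 13): the stated order agrees with the simple trend.
(D) Ar (period 3, group 18) vs Na (period 3, group 1): the stated order agrees with the simple trend.
The exception is (A): removing B's lone 2p electron is easier than breaking Be's filled 2s².

(A)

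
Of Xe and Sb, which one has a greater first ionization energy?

Xe

Sb is in period 5, group 15; Xe is in period 5, group 18.
Across a period the outer electron is held more tightly (higher IE₁); down a group it sits in a higher shell, more shielded, and comes off more easily.
All lie in period 5, so first ionization energy increases left to right.
So Xe has the greater first ionization energy (Xe > Sb).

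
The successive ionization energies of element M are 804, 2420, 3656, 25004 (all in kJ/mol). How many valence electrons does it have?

Look for the largest jump between consecutive ionization energies: IE4/IE3 ≈ 6.8, far larger than any earlier ratio.
That jump marks the point where a core electron is being removed. So the atom has 3 valence electrons.

3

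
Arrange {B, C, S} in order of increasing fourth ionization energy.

S, C, B

Consider each +3 ion: B³⁺ is the bare [He] core; C³⁺ still has 1 valence electron; S³⁺ still has 3 valence electrons.
Breaking into a closed-shell core is much more expensive than removing a leftover valence electron — B has the largest IE_4 here.
Valence configurations: C³⁺ [He]2s¹, S³⁺ [Ne]3s²3p¹.
The numbers (kJ/mol): B 25026, C 6223, S 4556.
So the fourth ionization energies run S < C < B.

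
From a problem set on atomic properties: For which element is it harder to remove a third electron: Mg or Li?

IE_3 is the cost of taking one more electron from the +2 cation: Mg²⁺ is the bare [Ne] core; Li²⁺ is already 1 electron into the core.
All of these are removing an electron from a noble-gas core or deeper; the smaller core (lower principal quantum number) is held far more tightly, and within a period the higher nuclear charge binds the same core more tightly.
The numbers (kJ/mol): Mg 7733, Li 11815.
Hence IE_3: Mg < Li.

Li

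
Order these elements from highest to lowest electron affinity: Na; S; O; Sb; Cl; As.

Electron affinity generally becomes more exothermic across a period toward the halogens and less exothermic down a group.
Neither a single period nor a single group — weigh both effects.
As > Na: period and group pull opposite ways; the across-period shift dominates (78 vs 53 kJ/mol).
Sb > As: this pair runs against the simple trend — see the exception note.
O > Sb: both effects reinforce here, so O is clearly the higher of the two.
S > O: this pair runs against the simple trend — see the exception note.
Cl > S: both are in period 3; the period trend gives Cl the larger value.
Note the exception: Sb has a higher electron affinity than As, contrary to the simple trend — both are half-filled np³, but the pairing/repulsion penalty for the added electron shrinks as the p orbitals become larger and more diffuse down the group, and for Sb that outweighs the weaker nuclear attraction.
Note the exception: S has a higher electron affinity than O, contrary to the simple trend — the compact 2p subshell of O repels the added electron more than S's larger 3p does.
For reference (kJ/mol): O 141, Na 53, S 200, Cl 349, As 78, Sb 103.
So from highest to lowest: Cl > S > O > Sb > As > Na.

Cl > S > O > Sb > As > Na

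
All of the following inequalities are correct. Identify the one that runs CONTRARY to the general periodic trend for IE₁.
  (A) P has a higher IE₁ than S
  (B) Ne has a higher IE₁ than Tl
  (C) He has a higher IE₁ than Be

The general trend: IE₁ increases across a period and decreases down a group.
(A) P (period 3, group 15) vs S (period 3, group 16): the stated order contradicts the simple trend.
(B) Ne (period 2, group 18) vs Tl (period 6, group 13): the stated order agrees with the simple trend.
(C) He (period 1, group 18) vs Be (period 2, group 2): the stated order agrees with the simple trend.
The exception is (A): S (3p⁴) ionizes more easily than half-filled P (3p³) because the paired 3p electron in S is pushed out by e⁻–e⁻ repulsion.

(A)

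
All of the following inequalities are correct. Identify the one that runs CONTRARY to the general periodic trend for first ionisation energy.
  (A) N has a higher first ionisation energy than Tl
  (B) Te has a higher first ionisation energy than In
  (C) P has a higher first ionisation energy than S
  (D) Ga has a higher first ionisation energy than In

(C)

The general trend: first ionisation energy increases across a period and decreases down a group.
(A) N (period 2, group 15) vs Tl (period 6, group 13): the stated order agrees with the simple trend.
(B) Te (period 5, group 16) vs In (period 5, group 13): the stated order agrees with the simple trend.
(C) P (period 3, group 15) vs S (period 3, group 16): the stated order contradicts the simple trend.
(D) Ga (period 4, group 13) vs In (period 5, group 13): the stated order agrees with the simple trend.
The exception is (C): S (3p⁴) ionizes more easily than half-filled P (3p³) because the paired 3p electron in S is pushed out by e⁻–e⁻ repulsion.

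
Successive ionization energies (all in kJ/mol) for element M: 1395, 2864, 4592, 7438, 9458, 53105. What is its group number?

Group 15

Look for the largest jump between consecutive ionization energies: IE6/IE5 ≈ 5.6, far larger than any earlier ratio.
That jump marks the point where a core electron is being removed. So the atom has 5 valence electrons.
A main-group element with 5 valence electrons is in group 15.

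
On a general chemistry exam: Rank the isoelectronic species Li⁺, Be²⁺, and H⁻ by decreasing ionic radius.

All of these have 2 electrons, so size is governed by nuclear charge alone: the more protons, the stronger the pull on the same electron cloud, and the smaller the ion.
Nuclear charges: Be²⁺ (Z=4), Li⁺ (Z=3), H⁻ (Z=1).
Largest to smallest: H⁻ > Li⁺ > Be²⁺.

H⁻ > Li⁺ > Be²⁺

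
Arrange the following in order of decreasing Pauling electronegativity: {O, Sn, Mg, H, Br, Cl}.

H is in period 1, group 1; O is in period 2, group 16; Mg is in period 3, group 2; Cl is in period 3, group 17; Br is in period 4, group 17; Sn is in period 5, group 14.
EN rises left→right (higher Z_eff, smaller atoms) and falls top→bottom (larger, more shielded atoms).
Neither a single period nor a single group — weigh both effects.
Sn > Mg: the two effects oppose for this pair; the across-period effect wins (1.96 vs 1.31).
H > Sn: period and group pull opposite ways; the down-group shift dominates (2.20 vs 1.96).
Br > H: period and group pull opposite ways; the across-period shift dominates (2.96 vs 2.20).
Cl > Br: they share group 17; the group trend gives Cl the larger value.
O > Cl: the two effects oppose for this pair; the down-group effect wins (3.44 vs 3.16).
Tabulated electronegativity (Pauling): H 2.20, O 3.44, Mg 1.31, Cl 3.16, Br 2.96, Sn 1.96.
So from highest to lowest: O > Cl > Br > H > Sn > Mg.

O > Cl > Br > H > Sn > Mg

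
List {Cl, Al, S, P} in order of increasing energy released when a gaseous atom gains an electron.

EA tends to increase across a period and decrease down a group, though the pattern is less regular than for IE or radius.
All lie in period 3, so electron affinity increases left to right.
So from lowest to highest: Al < P < S < Cl.

Al < P < S < Cl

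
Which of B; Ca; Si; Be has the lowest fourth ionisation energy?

IE_4 is the cost of taking one more electron from the +3 cation: B³⁺ is the bare [He] core; Ca³⁺ is already 1 electron into the core; Si³⁺ still has 1 valence electron; Be³⁺ is already 1 electron into the core.
Core electrons are held far more tightly than valence electrons, so Ca, Be and B top the IE_4 order.
Tabulated IE_4 (kJ/mol): B 25026, Ca 6491, Si 4356, Be 21007.
Hence IE_4: Si < Ca < Be < B.

Si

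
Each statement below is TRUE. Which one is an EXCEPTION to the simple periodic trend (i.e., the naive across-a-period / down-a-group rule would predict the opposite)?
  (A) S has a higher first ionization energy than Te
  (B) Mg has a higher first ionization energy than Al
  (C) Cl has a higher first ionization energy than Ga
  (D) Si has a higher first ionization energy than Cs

The general trend: first ionization energy increases across a period and decreases down a group.
(A) S (period 3, group 16) vs Te (period 5, group 16): the stated order agrees with the simple trend.
(B) Mg (period 3, group 2) vs Al (period 3, group 13): the stated order contradicts the simple trend.
(C) Cl (period 3, group 17) vs Ga (period 4, group 13): the stated order agrees with the simple trend.
(D) Si (period 3, group 14) vs Cs (period 6, group 1): the stated order agrees with the simple trend.
The exception is (B): Al's single 3p electron is easier to remove than one from Mg's filled 3s².

(B)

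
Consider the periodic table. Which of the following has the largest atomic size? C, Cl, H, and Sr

H is in period 1, group 1; C is in period 2, group 14; Cl is in period 3, group 17; Sr is in period 5, group 2.
Moving right in a period, electrons are added to the same shell under a stronger nuclear pull, so atoms get smaller; moving down, a new shell is opened and atoms get larger.
Neither a single period nor a single group — weigh both effects.
C > H: period and group pull opposite ways; the down-group shift dominates (75 vs 32 pm).
Cl > C: the two effects oppose for this pair; the down-group effect wins (99 vs 75 pm).
Sr > Cl: relative to Cl, both the across-period and down-group shifts push Sr's atomic radius up.
Tabulated atomic radius (pm): H 32, C 75, Cl 99, Sr 185.
The largest atomic size among these belongs to Sr.

Sr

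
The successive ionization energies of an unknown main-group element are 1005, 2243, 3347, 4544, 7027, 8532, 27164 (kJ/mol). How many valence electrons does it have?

Look for the largest jump between consecutive ionization energies: IE7/IE6 ≈ 3.2, far larger than any earlier ratio.
That jump marks the point where a core electron is being removed. So the atom has 6 valence electrons.

6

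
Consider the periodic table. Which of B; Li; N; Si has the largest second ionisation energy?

Li

The second ionization energy removes an electron from the +1 ion. For each element: B⁺ still has 2 valence electrons; Li⁺ is the bare [He] core; N⁺ still has 4 valence electrons; Si⁺ still has 3 valence electrons.
Pulling an electron out of a noble-gas core costs far more than removing a remaining valence electron, so Li sits at the high end of IE_2.
Valence configurations: B⁺ [He]2s², N⁺ [He]2s²2p², Si⁺ [Ne]3s²3p¹.
Approximate IE_2 values (kJ/mol): B 2427, Li 7298, N 2856, Si 1577.
Overall IE_2 order: Si < B < N < Li.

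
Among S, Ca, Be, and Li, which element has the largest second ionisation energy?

Li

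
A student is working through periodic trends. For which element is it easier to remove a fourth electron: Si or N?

Si

The fourth ionization energy removes an electron from the +3 ion. For each element: Si³⁺ still has 1 valence electron; N³⁺ still has 2 valence electrons.
All are still removing valence electrons, so compare the +3 ions as you would atoms: IE_4 generally rises across a period (higher Z_eff) and falls down a group (larger shell), subject to the usual subshell exceptions.
Valence configurations: Si³⁺ [Ne]3s¹, N³⁺ [He]2s².
Tabulated IE_4 (kJ/mol): Si 4356, N 7475.
Overall IE_4 order: Si < N.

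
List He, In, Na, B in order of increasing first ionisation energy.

Removing the outermost electron gets harder across a period and easier down a group.
Neither a single period nor a single group — weigh both effects.
In > Na: period and group pull opposite ways; the across-period shift dominates (558 vs 496 kJ/mol).
B > In: they share group 13; the group trend gives B the larger value.
He > B: both effects reinforce here, so He is clearly the higher of the two.
Approximate values (kJ/mol): He 2372, B 801, Na 496, In 558.
So from lowest to highest: Na < In < B < He.

Na < In < B < He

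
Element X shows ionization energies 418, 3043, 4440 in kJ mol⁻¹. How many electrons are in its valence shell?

1

Look for the largest jump between consecutive ionization energies: IE2/IE1 ≈ 7.3, far larger than any earlier ratio.
That jump marks the point where a core electron is being removed. So the atom has 1 valence electron.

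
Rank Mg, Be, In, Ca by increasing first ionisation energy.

In < Ca < Mg < Be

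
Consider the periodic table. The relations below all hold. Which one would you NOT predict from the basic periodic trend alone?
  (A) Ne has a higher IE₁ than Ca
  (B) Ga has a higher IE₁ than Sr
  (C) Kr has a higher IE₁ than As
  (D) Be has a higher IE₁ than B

The general trend: IE₁ increases across a period and decreases down a group.
(A) Ne (period 2, group 18) vs Ca (period 4, group 2): the stated order agrees with the simple trend.
(B) Ga (period 4, group 13) vs Sr (period 5, group 2): the stated order agrees with the simple trend.
(C) Kr (period 4, group 18) vs As (period 4, group 15): the stated order agrees with the simple trend.
(D) Be (period 2, group 2) vs B (period 2, group 13): the stated order contradicts the simple trend.
The exception is (D): removing B's lone 2p electron is easier than breaking Be's filled 2s².

(D)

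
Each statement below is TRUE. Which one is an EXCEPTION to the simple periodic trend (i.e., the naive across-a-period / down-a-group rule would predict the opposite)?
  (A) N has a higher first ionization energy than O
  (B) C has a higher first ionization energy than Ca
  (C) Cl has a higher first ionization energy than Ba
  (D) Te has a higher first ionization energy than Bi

(A)

The general trend: first ionization energy increases across a period and decreases down a group.
(A) N (period 2, group 15) vs O (period 2, group 16): the stated order contradicts the simple trend.
(B) C (period 2, group 14) vs Ca (period 4, group 2): the stated order agrees with the simple trend.
(C) Cl (period 3, group 17) vs Ba (period 6, group 2): the stated order agrees with the simple trend.
(D) Te (period 5, group 16) vs Bi (period 6, group 15): the stated order agrees with the simple trend.
The exception is (A): pairing an electron in O's 2p⁴ costs repulsion energy, so O ionizes more easily than half-filled N (2p³).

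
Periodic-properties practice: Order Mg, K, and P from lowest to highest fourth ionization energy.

Consider each +3 ion: Mg³⁺ is already 1 electron into the core; K³⁺ is already 2 electrons into the core; P³⁺ still has 2 valence electrons.
Breaking into a closed-shell core is much more expensive than removing a leftover valence electron — K and Mg have the largest IE_4 here.
Tabulated IE_4 (kJ/mol): Mg 10543, K 5877, P 4964.
Putting it together, IE_4: P < K < Mg.

P < K < Mg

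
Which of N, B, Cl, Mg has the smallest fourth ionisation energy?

The fourth ionization energy removes an electron from the +3 ion. For each element: N³⁺ still has 2 valence electrons; B³⁺ is the bare [He] core; Cl³⁺ still has 4 valence electrons; Mg³⁺ is already 1 electron into the core.
Core electrons are held far more tightly than valence electrons, so Mg and B top the IE_4 order.
Valence configurations: N³⁺ [He]2s², Cl³⁺ [Ne]3s²3p².
Approximate IE_4 values (kJ/mol): N 7475, B 25026, Cl 5159, Mg 10543.
So the fourth ionization energies run Cl < N < Mg < B.

Cl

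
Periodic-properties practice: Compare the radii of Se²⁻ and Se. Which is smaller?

Forming Se²⁻ adds 2 electrons to Se. More electron–electron repulsion in the same shell, with unchanged nuclear charge, lets the cloud expand.
An anion is larger than its parent atom: Se²⁻ > Se.

Se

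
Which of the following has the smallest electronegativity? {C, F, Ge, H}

EN rises left→right (higher Z_eff, smaller atoms) and falls top→bottom (larger, more shielded atoms).
Here both period and group differ, so the two effects have to be weighed against each other.
H > Ge: period and group pull opposite ways; the down-group shift dominates (2.20 vs 2.01).
C > H: the two effects oppose for this pair; the across-period effect wins (2.55 vs 2.20).
F > C: both are in period 2; the period trend gives F the larger value.
For reference (Pauling): H 2.20, C 2.55, F 3.98, Ge 2.01.
The smallest electronegativity among these belongs to Ge.

Ge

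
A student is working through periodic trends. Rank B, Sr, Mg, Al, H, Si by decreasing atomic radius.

Sr > Mg > Al > Si > B > H

H is in period 1, group 1; B is in period 2, group 13; Mg is in period 3, group 2; Al is in period 3, group 13; Si is in period 3, group 14; Sr is in period 5, group 2.
Atomic radius shrinks across a period as nuclear charge pulls the same shell inward, and grows down a group as new shells are added.
Here both period and group differ, so the two effects have to be weighed against each other.
B > H: the two effects oppose for this pair; the down-group effect wins (85 vs 32 pm).
Si > B: period and group pull opposite ways; the down-group shift dominates (116 vs 85 pm).
Al > Si: both are in period 3; the period trend gives Al the larger value.
Mg > Al: Mg lies to the left of Al in period 3, so the across-period effect alone puts Mg larger.
Sr > Mg: they share group 2; the group trend gives Sr the larger value.
Tabulated atomic radius (pm): H 32, B 85, Mg 139, Al 126, Si 116, Sr 185.
So from largest to smallest: Sr > Mg > Al > Si > B > H.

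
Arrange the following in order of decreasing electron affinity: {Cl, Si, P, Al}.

Cl, Si, P, Al

Electron affinity generally becomes more exothermic across a period toward the halogens and less exothermic down a group.
All lie in period 3; the across-period trend (electron affinity increases left to right) applies, with the exception below.
Note the exception: Si has a higher electron affinity than P, contrary to the simple trend — adding an electron to P's half-filled 3p³ is unfavourable, so Si (3p²) has the more exothermic EA.
Approximate values (kJ/mol): Al 42, Si 134, P 72, Cl 349.
So from highest to lowest: Cl > Si > P > Al.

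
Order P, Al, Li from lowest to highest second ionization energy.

After 1 electron has been removed, what remains? P⁺ still has 4 valence electrons; Al⁺ still has 2 valence electrons; Li⁺ is the bare [He] core.
Breaking into a closed-shell core is much more expensive than removing a leftover valence electron — Li has the largest IE_2 here.
Valence configurations: P⁺ [Ne]3s²3p², Al⁺ [Ne]3s².
The numbers (kJ/mol): P 1907, Al 1817, Li 7298.
So the second ionization energies run Al < P < Li.

Al < P < Li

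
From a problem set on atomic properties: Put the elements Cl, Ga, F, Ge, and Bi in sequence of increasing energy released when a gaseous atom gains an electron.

Ga < Bi < Ge < F < Cl

F is in period 2, group 17; Cl is in period 3, group 17; Ga is in period 4, group 13; Ge is in period 4, group 14; Bi is in period 6, group 15.
EA tends to increase across a period and decrease down a group, though the pattern is less regular than for IE or radius.
Here both period and group differ, so the two effects have to be weighed against each other.
Bi > Ga: period and group pull opposite ways; the across-period shift dominates (91 vs 29 kJ/mol).
Ge > Bi: period and group pull opposite ways; the down-group shift dominates (119 vs 91 kJ/mol).
F > Ge: both effects reinforce here, so F is clearly the higher of the two.
Cl > F: this pair runs against the simple trend — see the exception note.
Note the exception: Cl has a higher electron affinity than F, contrary to the simple trend — F's small 2p subshell makes the incoming electron feel strong e⁻–e⁻ repulsion, so Cl actually releases more energy on gaining an electron.
Approximate values (kJ/mol): F 328, Cl 349, Ga 29, Ge 119, Bi 91.
So from lowest to highest: Ga < Bi < Ge < F < Cl.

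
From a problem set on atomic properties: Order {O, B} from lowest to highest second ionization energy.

After 1 electron has been removed, what remains? O⁺ still has 5 valence electrons; B⁺ still has 2 valence electrons.
All are still removing valence electrons, so compare the +1 ions as you would atoms: IE_2 generally rises across a period (higher Z_eff) and falls down a group (larger shell), subject to the usual subshell exceptions.
Valence configurations: O⁺ [He]2s²2p³, B⁺ [He]2s².
Approximate IE_2 values (kJ/mol): O 3388, B 2427.
Overall IE_2 order: B < O.

B < O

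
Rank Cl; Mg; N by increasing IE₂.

Consider each +1 ion: Cl⁺ still has 6 valence electrons; Mg⁺ still has 1 valence electron; N⁺ still has 4 valence electrons.
All are still removing valence electrons, so compare the +1 ions as you would atoms: IE_2 generally rises across a period (higher Z_eff) and falls down a group (larger shell), subject to the usual subshell exceptions.
Valence configurations: Cl⁺ [Ne]3s²3p⁴, Mg⁺ [Ne]3s¹, N⁺ [He]2s²2p².
The numbers (kJ/mol): Cl 2298, Mg 1451, N 2856.
So the second ionization energies run Mg < Cl < N.

Mg, Cl, N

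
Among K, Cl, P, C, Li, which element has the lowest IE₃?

P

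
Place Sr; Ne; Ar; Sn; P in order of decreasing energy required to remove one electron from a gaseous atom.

Ne > Ar > P > Sn > Sr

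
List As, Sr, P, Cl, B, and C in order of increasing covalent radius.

C < B < Cl < P < As < Sr

B is in period 2, group 13; C is in period 2, group 14; P is in period 3, group 15; Cl is in period 3, group 17; As is in period 4, group 15; Sr is in period 5, group 2.
Across a period the added protons contract the valence shell; down a group each new principal shell makes the atom larger.
Here both period and group differ, so the two effects have to be weighed against each other.
B > C: B lies to the left of C in period 2, so the across-period effect alone puts B larger.
Cl > B: the two effects oppose for this pair; the down-group effect wins (99 vs 85 pm).
P > Cl: both are in period 3; the period trend gives P the larger value.
As > P: they share group 15; the group trend gives As the larger value.
Sr > As: relative to As, both the across-period and down-group shifts push Sr's atomic radius up.
Tabulated atomic radius (pm): B 85, C 75, P 111, Cl 99, As 121, Sr 185.
So from smallest to largest: C < B < Cl < P < As < Sr.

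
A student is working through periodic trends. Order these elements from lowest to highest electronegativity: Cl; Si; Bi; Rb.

Si is in period 3, group 14; Cl is in period 3, group 17; Rb is in period 5, group 1; Bi is in period 6, group 15.
Electronegativity increases across a period and decreases down a group, tracking effective nuclear charge and atomic size.
Neither a single period nor a single group — weigh both effects.
Si > Rb: relative to Rb, both the across-period and down-group shifts push Si's electronegativity up.
Bi > Si: the two effects oppose for this pair; the across-period effect wins (2.02 vs 1.90).
Cl > Bi: relative to Bi, both the across-period and down-group shifts push Cl's electronegativity up.
Tabulated electronegativity (Pauling): Si 1.90, Cl 3.16, Rb 0.82, Bi 2.02.
So from lowest to highest: Rb < Si < Bi < Cl.

Rb < Si < Bi < Cl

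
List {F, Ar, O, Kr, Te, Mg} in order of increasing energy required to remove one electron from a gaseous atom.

O is in period 2, group 16; F is in period 2, group 17; Mg is in period 3, group 2; Ar is in period 3, group 18; Kr is in period 4, group 18; Te is in period 5, group 16.
Across a period the outer electron is held more tightly (higher IE₁); down a group it sits in a higher shell, more shielded, and comes off more easily.
Neither a single period nor a single group — weigh both effects.
Te > Mg: the two effects oppose for this pair; the across-period effect wins (869 vs 738 kJ/mol).
O > Te: O sits above Te in group 16, so the down-group effect alone puts O higher.
Kr > O: the two effects oppose for this pair; the across-period effect wins (1351 vs 1314 kJ/mol).
Ar > Kr: Ar sits above Kr in group 18, so the down-group effect alone puts Ar higher.
F > Ar: period and group pull opposite ways; the down-group shift dominates (1681 vs 1521 kJ/mol).
For reference (kJ/mol): O 1314, F 1681, Mg 738, Ar 1521, Kr 1351, Te 869.
So from lowest to highest: Mg < Te < O < Kr < Ar < F.

Mg, Te, O, Kr, Ar, F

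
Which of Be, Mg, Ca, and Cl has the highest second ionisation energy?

Cl

The second ionization energy removes an electron from the +1 ion. For each element: Be⁺ still has 1 valence electron; Mg⁺ still has 1 valence electron; Ca⁺ still has 1 valence electron; Cl⁺ still has 6 valence electrons.
All are still removing valence electrons, so compare the +1 ions as you would atoms: IE_2 generally rises across a period (higher Z_eff) and falls down a group (larger shell), subject to the usual subshell exceptions.
Valence configurations: Be⁺ [He]2s¹, Mg⁺ [Ne]3s¹, Ca⁺ [Ar]4s¹, Cl⁺ [Ne]3s²3p⁴.
Tabulated IE_2 (kJ/mol): Be 1757, Mg 1451, Ca 1145, Cl 2298.
Hence IE_2: Ca < Mg < Be < Cl.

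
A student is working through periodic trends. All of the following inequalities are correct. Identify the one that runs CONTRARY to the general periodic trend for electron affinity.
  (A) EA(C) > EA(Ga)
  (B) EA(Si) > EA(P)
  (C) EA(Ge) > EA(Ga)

The general trend: electron affinity increases across a period and decreases down a group.
(A) C (period 2, group 14) vs Ga (period 4, group 13): the stated order agrees with the simple trend.
(B) Si (period 3, group 14) vs P (period 3, group 15): the stated order contradicts the simple trend.
(C) Ge (period 4, group 14) vs Ga (period 4, group 13): the stated order agrees with the simple trend.
The exception is (B): adding an electron to P's half-filled 3p³ is unfavourable, so Si (3p²) has the more exothermic EA.

(B)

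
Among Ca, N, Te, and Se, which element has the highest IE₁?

N is in period 2, group 15; Ca is in period 4, group 2; Se is in period 4, group 16; Te is in period 5, group 16.
IE₁ increases left→right with effective nuclear charge and decreases top→bottom as the valence shell moves farther out.
These span different periods and groups, so the two trends combine.
Te > Ca: period and group pull opposite ways; the across-period shift dominates (869 vs 590 kJ/mol).
Se > Te: they share group 16; the group trend gives Se the larger value.
N > Se: the two effects oppose for this pair; the down-group effect wins (1402 vs 941 kJ/mol).
Approximate values (kJ/mol): N 1402, Ca 590, Se 941, Te 869.
The highest IE₁ among these belongs to N.

N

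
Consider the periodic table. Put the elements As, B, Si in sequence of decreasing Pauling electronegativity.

B is in period 2, group 13; Si is in period 3, group 14; As is in period 4, group 15.
Smaller atoms with higher effective nuclear charge are more electronegative.
These sit on a diagonal, where the across-period and down-group effects partly cancel.
B > Si: period and group pull opposite ways; the down-group shift dominates (2.04 vs 1.90).
As > B: the two effects oppose for this pair; the across-period effect wins (2.18 vs 2.04).
Approximate values (Pauling): B 2.04, Si 1.90, As 2.18.
So from highest to lowest: As > B > Si.

As, B, Si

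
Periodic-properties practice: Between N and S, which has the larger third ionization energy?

After 2 electrons have been removed, what remains? N²⁺ still has 3 valence electrons; S²⁺ still has 4 valence electrons.
All are still removing valence electrons, so compare the +2 ions as you would atoms: IE_3 generally rises across a period (higher Z_eff) and falls down a group (larger shell), subject to the usual subshell exceptions.
Valence configurations: N²⁺ [He]2s²2p¹, S²⁺ [Ne]3s²3p².
Tabulated IE_3 (kJ/mol): N 4578, S 3357.
Hence IE_3: S < N.

N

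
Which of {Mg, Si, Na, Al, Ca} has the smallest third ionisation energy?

Consider each +2 ion: Mg²⁺ is the bare [Ne] core; Si²⁺ still has 2 valence electrons; Na²⁺ is already 1 electron into the core; Al²⁺ still has 1 valence electron; Ca²⁺ is the bare [Ar] core.
Breaking into a closed-shell core is much more expensive than removing a leftover valence electron — Ca, Na and Mg have the largest IE_3 here.
Valence configurations: Si²⁺ [Ne]3s², Al²⁺ [Ne]3s¹.
Tabulated IE_3 (kJ/mol): Mg 7733, Si 3232, Na 6910, Al 2745, Ca 4912.
Overall IE_3 order: Al < Si < Ca < Na < Mg.

Al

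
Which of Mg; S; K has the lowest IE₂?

Mg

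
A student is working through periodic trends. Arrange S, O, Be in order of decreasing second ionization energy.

O > S > Be

After 1 electron has been removed, what remains? S⁺ still has 5 valence electrons; O⁺ still has 5 valence electrons; Be⁺ still has 1 valence electron.
All are still removing valence electrons, so compare the +1 ions as you would atoms: IE_2 generally rises across a period (higher Z_eff) and falls down a group (larger shell), subject to the usual subshell exceptions.
Valence configurations: S⁺ [Ne]3s²3p³, O⁺ [He]2s²2p³, Be⁺ [He]2s¹.
The numbers (kJ/mol): S 2252, O 3388, Be 1757.
Putting it together, IE_2: Be < S < O.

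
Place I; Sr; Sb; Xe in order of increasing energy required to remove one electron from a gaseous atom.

Sr, Sb, I, Xe

Sr is in period 5, group 2; Sb is in period 5, group 15; I is in period 5, group 17; Xe is in period 5, group 18.
Across a period the outer electron is held more tightly (higher IE₁); down a group it sits in a higher shell, more shielded, and comes off more easily.
All lie in period 5, so first ionization energy increases left to right.
So from lowest to highest: Sr < Sb < I < Xe.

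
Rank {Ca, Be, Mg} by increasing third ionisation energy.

Ca < Mg < Be

After 2 electrons have been removed, what remains? Ca²⁺ is the bare [Ar] core; Be²⁺ is the bare [He] core; Mg²⁺ is the bare [Ne] core.
All of these are removing an electron from a noble-gas core or deeper; the smaller core (lower principal quantum number) is held far more tightly, and within a period the higher nuclear charge binds the same core more tightly.
Approximate IE_3 values (kJ/mol): Ca 4912, Be 14849, Mg 7733.
Overall IE_3 order: Ca < Mg < Be.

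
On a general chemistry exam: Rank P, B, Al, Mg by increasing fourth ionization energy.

IE_4 is the cost of taking one more electron from the +3 cation: P³⁺ still has 2 valence electrons; B³⁺ is the bare [He] core; Al³⁺ is the bare [Ne] core; Mg³⁺ is already 1 electron into the core.
Pulling an electron out of a noble-gas core costs far more than removing a remaining valence electron, so Mg, Al and B sit at the high end of IE_4.
The numbers (kJ/mol): P 4964, B 25026, Al 11577, Mg 10543.
So the fourth ionization energies run P < Mg < Al < B.

P, Mg, Al, B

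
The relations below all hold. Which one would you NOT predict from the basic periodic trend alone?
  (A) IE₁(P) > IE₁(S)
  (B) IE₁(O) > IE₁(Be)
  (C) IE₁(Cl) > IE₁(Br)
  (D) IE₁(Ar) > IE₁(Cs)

(A)

The general trend: first ionization energy increases across a period and decreases down a group.
(A) P (period 3, group 15) vs S (period 3, group 16): the stated order contradicts the simple trend.
(B) O (period 2, group 16) vs Be (period 2, group 2): the stated order agrees with the simple trend.
(C) Cl (period 3, group 17) vs Br (period 4, group 17): the stated order agrees with the simple trend.
(D) Ar (period 3, group 18) vs Cs (period 6, group 1): the stated order agrees with the simple trend.
The exception is (A): S (3p⁴) ionizes more easily than half-filled P (3p³) because the paired 3p electron in S is pushed out by e⁻–e⁻ repulsion.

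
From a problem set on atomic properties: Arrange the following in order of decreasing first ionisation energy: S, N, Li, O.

Li is in period 2, group 1; N is in period 2, group 15; O is in period 2, group 16; S is in period 3, group 16.
First ionization energy rises across a period (greater Z_eff holds electrons more tightly) and falls down a group (valence electrons are farther from the nucleus).
Neither a single period nor a single group — weigh both effects.
S > Li: period and group pull opposite ways; the across-period shift dominates (1000 vs 520 kJ/mol).
O > S: they share group 16; the group trend gives O the larger value.
N > O: this pair runs against the simple trend — see the exception note.
Note the exception: N has a higher first ionization energy than O, contrary to the simple trend — pairing an electron in O's 2p⁴ costs repulsion energy, so O ionizes more easily than half-filled N (2p³).
For reference (kJ/mol): Li 520, N 1402, O 1314, S 1000.
So from highest to lowest: N > O > S > Li.

N > O > S > Li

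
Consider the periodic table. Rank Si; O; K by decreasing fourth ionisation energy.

O > K > Si

Consider each +3 ion: Si³⁺ still has 1 valence electron; O³⁺ still has 3 valence electrons; K³⁺ is already 2 electrons into the core.
Usually core removal costs more than valence removal, but here the competition is close: a tightly held n=2 valence electron can cost more to remove than an n=3 core electron, so the actual values have to decide it.
Valence configurations: Si³⁺ [Ne]3s¹, O³⁺ [He]2s²2p¹.
Tabulated IE_4 (kJ/mol): Si 4356, O 7469, K 5877.
So the fourth ionization energies run Si < K < O.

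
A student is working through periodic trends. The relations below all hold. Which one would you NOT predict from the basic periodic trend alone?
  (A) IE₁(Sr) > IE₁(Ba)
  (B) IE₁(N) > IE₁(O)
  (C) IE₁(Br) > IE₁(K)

The general trend: first ionisation energy increases across a period and decreases down a group.
(A) Sr (period 5, group 2) vs Ba (period 6, group 2): the stated order agrees with the simple trend.
(B) N (period 2, group 15) vs O (period 2, group 16): the stated order contradicts the simple trend.
(C) Br (period 4, group 17) vs K (period 4, group 1): the stated order agrees with the simple trend.
The exception is (B): pairing an electron in O's 2p⁴ costs repulsion energy, so O ionizes more easily than half-filled N (2p³).

(B)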